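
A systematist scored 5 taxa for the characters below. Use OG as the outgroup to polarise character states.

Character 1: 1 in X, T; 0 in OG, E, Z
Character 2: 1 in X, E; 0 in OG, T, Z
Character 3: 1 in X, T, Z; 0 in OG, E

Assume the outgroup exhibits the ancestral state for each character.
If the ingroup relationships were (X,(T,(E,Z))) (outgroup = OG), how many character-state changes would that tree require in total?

Map each character onto (X,(T,(E,Z))) (rooted by OG) and count the minimum state changes it requires (Fitch parsimony):
Character 1: 2; Character 2: 2; Character 3: 2.
Total tree length = 6.

6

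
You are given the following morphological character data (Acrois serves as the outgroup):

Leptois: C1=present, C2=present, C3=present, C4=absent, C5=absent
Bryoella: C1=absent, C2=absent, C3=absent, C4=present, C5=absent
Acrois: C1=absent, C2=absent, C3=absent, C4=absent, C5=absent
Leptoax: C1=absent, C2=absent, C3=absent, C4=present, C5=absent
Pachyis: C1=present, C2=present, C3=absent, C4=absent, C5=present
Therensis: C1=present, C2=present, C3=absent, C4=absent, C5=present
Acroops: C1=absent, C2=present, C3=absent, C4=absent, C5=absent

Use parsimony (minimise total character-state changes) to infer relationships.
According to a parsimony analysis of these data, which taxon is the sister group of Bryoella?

Leptoax

The outgroup has state 'absent' for every character, so 'present' is the derived state throughout.
C1 (derived state 'present') is shared by Leptois, Pachyis, and Therensis — a synapomorphy uniting that clade.
Only Acroops, Leptois, Pachyis, and Therensis show the derived state 'present' for C2, supporting them as a clade.
C3: derived state 'present' in Leptois only — an autapomorphy, so it tells us nothing about relationships among taxa.
C4: derived state 'present' in Bryoella and Leptoax only — synapomorphy for {Bryoella, Leptoax}.
Only Pachyis and Therensis show the derived state 'present' for C5, supporting them as a clade.
Most parsimonious ingroup topology: ((Leptoax,Bryoella),(Acroops,((Therensis,Pachyis),Leptois))).
Bryoella and Leptoax form a cherry on this tree, so they are sister taxa.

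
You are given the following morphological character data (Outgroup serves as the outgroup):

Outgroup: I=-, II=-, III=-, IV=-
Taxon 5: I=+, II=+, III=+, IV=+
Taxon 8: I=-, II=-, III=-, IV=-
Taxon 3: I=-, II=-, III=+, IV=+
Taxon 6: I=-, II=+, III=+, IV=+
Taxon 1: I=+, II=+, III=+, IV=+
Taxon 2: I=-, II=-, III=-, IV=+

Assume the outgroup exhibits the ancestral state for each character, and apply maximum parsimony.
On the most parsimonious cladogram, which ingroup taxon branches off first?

The outgroup has state '-' for every character, so '+' is the derived state throughout.
I: derived state '+' in Taxon 1 and Taxon 5 only — synapomorphy for {Taxon 1, Taxon 5}.
II (derived state '+') is shared by Taxon 1, Taxon 5, and Taxon 6 — a synapomorphy uniting that clade.
Only Taxon 1, Taxon 3, Taxon 5, and Taxon 6 show the derived state '+' for III, supporting them as a clade.
Only Taxon 1, Taxon 2, Taxon 3, Taxon 5, and Taxon 6 show the derived state '+' for IV, supporting them as a clade.
Most parsimonious ingroup topology: (((((Taxon 5,Taxon 1),Taxon 6),Taxon 3),Taxon 2),Taxon 8).
Taxon 8 is sister to the clade containing all other ingroup taxa, so it is the earliest-diverging (most basal) ingroup lineage.

Taxon 8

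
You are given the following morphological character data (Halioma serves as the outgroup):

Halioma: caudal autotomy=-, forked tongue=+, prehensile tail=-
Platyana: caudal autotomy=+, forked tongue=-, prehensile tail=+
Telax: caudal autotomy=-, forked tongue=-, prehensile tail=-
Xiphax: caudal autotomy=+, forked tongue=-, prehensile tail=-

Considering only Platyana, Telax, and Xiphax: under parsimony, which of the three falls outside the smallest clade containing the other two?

Character polarity is set by the outgroup: the derived state is whichever differs from the outgroup's state, so for forked tongue the derived state is '-', and for the remaining characters it is '+'.
caudal autotomy: derived state '+' in Platyana and Xiphax only — synapomorphy for {Platyana, Xiphax}.
forked tongue (derived state '-') is shared by all ingroup taxa — unites the whole ingroup.
prehensile tail (derived state '+') is unique to Platyana (autapomorphy; uninformative for grouping).
Most parsimonious ingroup topology: ((Platyana,Xiphax),Telax).
Xiphax and Platyana share a more recent common ancestor with each other than either does with Telax, so Telax is the least closely related of the three.

Telax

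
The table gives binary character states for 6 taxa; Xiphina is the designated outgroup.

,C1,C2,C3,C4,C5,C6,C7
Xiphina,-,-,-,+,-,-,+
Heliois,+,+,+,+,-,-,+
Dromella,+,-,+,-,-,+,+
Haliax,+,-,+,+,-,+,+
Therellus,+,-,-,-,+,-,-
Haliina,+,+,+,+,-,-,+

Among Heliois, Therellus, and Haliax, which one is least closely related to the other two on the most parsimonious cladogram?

Character polarity is set by the outgroup: the derived state is whichever differs from the outgroup's state, so for C4, C7 the derived state is '-', and for the remaining characters it is '+'.
C1 (derived state '+') is shared by all ingroup taxa — unites the whole ingroup.
C2 (derived state '+') is shared by Haliina and Heliois — a synapomorphy uniting that clade.
Only Dromella, Haliax, Haliina, and Heliois show the derived state '+' for C3, supporting them as a clade.
C4 (state '-') occurs in Dromella and Therellus but conflicts with the nesting implied by the other characters — most parsimoniously interpreted as homoplasy.
C5 (derived state '+') is unique to Therellus (autapomorphy; uninformative for grouping).
C6: derived state '+' in Dromella and Haliax only — synapomorphy for {Dromella, Haliax}.
C7: derived state '-' in Therellus only — an autapomorphy, so it tells us nothing about relationships among taxa.
Most parsimonious ingroup topology: (((Heliois,Haliina),(Dromella,Haliax)),Therellus).
Haliax and Heliois share a more recent common ancestor with each other than either does with Therellus, so Therellus is the least closely related of the three.

Therellus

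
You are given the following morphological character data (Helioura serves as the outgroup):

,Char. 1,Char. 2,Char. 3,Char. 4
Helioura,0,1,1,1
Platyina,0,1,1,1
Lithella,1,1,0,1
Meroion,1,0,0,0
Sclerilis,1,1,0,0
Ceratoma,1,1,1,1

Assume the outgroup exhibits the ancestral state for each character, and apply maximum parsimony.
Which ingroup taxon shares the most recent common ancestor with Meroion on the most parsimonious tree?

Character polarity is set by the outgroup: the derived state is whichever differs from the outgroup's state, so for Char. 2, Char. 3, Char. 4 the derived state is '0', and for the remaining characters it is '1'.
Only Ceratoma, Lithella, Meroion, and Sclerilis show the derived state '1' for Char. 1, supporting them as a clade.
Char. 2 (derived state '0') is unique to Meroion (autapomorphy; uninformative for grouping).
Char. 3 (derived state '0') is shared by Lithella, Meroion, and Sclerilis — a synapomorphy uniting that clade.
Only Meroion and Sclerilis show the derived state '0' for Char. 4, supporting them as a clade.
Most parsimonious ingroup topology: (Platyina,((Lithella,(Meroion,Sclerilis)),Ceratoma)).
Meroion and Sclerilis form a cherry on this tree, so they are sister taxa.

Sclerilis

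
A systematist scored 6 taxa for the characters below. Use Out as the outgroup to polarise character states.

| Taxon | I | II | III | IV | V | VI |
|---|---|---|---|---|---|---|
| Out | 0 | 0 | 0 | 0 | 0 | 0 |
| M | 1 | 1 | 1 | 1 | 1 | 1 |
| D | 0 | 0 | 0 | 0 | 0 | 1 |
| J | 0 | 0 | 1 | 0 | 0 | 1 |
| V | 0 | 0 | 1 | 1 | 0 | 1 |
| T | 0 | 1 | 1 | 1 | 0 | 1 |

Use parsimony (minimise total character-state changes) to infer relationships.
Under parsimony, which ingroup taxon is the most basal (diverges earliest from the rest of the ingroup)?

The outgroup has state '0' for every character, so '1' is the derived state throughout.
I (derived state '1') is unique to M (autapomorphy; uninformative for grouping).
II (derived state '1') is shared by M and T — a synapomorphy uniting that clade.
Only J, M, T, and V show the derived state '1' for III, supporting them as a clade.
IV: derived state '1' in M, T, and V only — synapomorphy for {M, T, V}.
V: derived state '1' in M only — an autapomorphy, so it tells us nothing about relationships among taxa.
All ingroup taxa share the derived state '1' for VI; it defines the ingroup but does not resolve relationships within it.
Most parsimonious ingroup topology: ((((M,T),V),J),D).
D is sister to the clade containing all other ingroup taxa, so it is the earliest-diverging (most basal) ingroup lineage.

D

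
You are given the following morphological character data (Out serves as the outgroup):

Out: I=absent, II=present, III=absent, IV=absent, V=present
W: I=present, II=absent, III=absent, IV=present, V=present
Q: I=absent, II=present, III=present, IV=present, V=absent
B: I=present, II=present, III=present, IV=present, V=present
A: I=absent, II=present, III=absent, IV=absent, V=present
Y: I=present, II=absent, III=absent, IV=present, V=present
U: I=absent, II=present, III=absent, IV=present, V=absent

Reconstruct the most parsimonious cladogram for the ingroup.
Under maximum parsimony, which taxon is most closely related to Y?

W

Character polarity is set by the outgroup: the derived state is whichever differs from the outgroup's state, so for II, V the derived state is 'absent', and for the remaining characters it is 'present'.
I (derived state 'present') is shared by B, W, and Y — a synapomorphy uniting that clade.
Only W and Y show the derived state 'absent' for II, supporting them as a clade.
III groups B and Q, which is incompatible with the clades supported by the remaining characters; treating it as convergent (homoplasy) costs fewer steps than any alternative tree.
Only B, Q, U, W, and Y show the derived state 'present' for IV, supporting them as a clade.
V: derived state 'absent' in Q and U only — synapomorphy for {Q, U}.
Most parsimonious ingroup topology: ((((W,Y),B),(Q,U)),A).
Y and W form a cherry on this tree, so they are sister taxa.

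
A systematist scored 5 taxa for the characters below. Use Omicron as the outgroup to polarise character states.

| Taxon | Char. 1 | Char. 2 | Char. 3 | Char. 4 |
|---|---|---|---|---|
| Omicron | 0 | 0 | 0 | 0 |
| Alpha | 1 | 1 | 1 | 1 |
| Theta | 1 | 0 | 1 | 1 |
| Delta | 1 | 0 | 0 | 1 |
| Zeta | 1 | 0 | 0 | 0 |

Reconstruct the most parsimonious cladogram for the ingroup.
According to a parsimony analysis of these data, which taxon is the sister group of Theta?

The outgroup has state '0' for every character, so '1' is the derived state throughout.
Char. 1 (derived state '1') is shared by all ingroup taxa — unites the whole ingroup.
Char. 2: derived state '1' in Alpha only — an autapomorphy, so it tells us nothing about relationships among taxa.
Char. 3 (derived state '1') is shared by Alpha and Theta — a synapomorphy uniting that clade.
Only Alpha, Delta, and Theta show the derived state '1' for Char. 4, supporting them as a clade.
Most parsimonious ingroup topology: (((Alpha,Theta),Delta),Zeta).
Theta and Alpha form a cherry on this tree, so they are sister taxa.

Alpha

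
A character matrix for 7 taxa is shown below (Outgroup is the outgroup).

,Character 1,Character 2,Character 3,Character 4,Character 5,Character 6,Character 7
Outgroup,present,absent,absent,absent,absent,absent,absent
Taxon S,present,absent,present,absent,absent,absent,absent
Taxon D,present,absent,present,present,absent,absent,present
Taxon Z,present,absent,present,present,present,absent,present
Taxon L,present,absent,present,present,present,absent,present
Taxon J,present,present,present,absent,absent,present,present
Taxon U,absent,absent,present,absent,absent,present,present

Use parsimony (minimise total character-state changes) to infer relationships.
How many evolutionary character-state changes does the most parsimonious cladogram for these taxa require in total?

7

Character polarity is set by the outgroup: the derived state is whichever differs from the outgroup's state, so for Character 1 the derived state is 'absent', and for the remaining characters it is 'present'.
Character 1: derived state 'absent' in Taxon U only — an autapomorphy, so it tells us nothing about relationships among taxa.
Character 2: derived state 'present' in Taxon J only — an autapomorphy, so it tells us nothing about relationships among taxa.
Character 3 (derived state 'present') is shared by all ingroup taxa — unites the whole ingroup.
Character 4 (derived state 'present') is shared by Taxon D, Taxon L, and Taxon Z — a synapomorphy uniting that clade.
Character 5 (derived state 'present') is shared by Taxon L and Taxon Z — a synapomorphy uniting that clade.
Only Taxon J and Taxon U show the derived state 'present' for Character 6, supporting them as a clade.
Only Taxon D, Taxon J, Taxon L, Taxon U, and Taxon Z show the derived state 'present' for Character 7, supporting them as a clade.
Most parsimonious ingroup topology: (Taxon S,((Taxon D,(Taxon Z,Taxon L)),(Taxon J,Taxon U))).
Changes per character on this tree: Character 1: 1; Character 2: 1; Character 3: 1; Character 4: 1; Character 5: 1; Character 6: 1; Character 7: 1.
Total = 7.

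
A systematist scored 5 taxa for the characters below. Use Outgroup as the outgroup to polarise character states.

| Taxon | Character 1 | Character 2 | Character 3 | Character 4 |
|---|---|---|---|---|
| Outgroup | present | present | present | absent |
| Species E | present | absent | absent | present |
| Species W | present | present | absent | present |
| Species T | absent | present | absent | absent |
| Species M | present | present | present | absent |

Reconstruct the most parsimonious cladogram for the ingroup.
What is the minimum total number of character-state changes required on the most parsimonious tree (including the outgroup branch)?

Character polarity is set by the outgroup: the derived state is whichever differs from the outgroup's state, so for Character 1, Character 2, Character 3 the derived state is 'absent', and for the remaining characters it is 'present'.
Character 1: derived state 'absent' in Species T only — an autapomorphy, so it tells us nothing about relationships among taxa.
Character 2: derived state 'absent' in Species E only — an autapomorphy, so it tells us nothing about relationships among taxa.
Character 3 (derived state 'absent') is shared by Species E, Species T, and Species W — a synapomorphy uniting that clade.
Character 4: derived state 'present' in Species E and Species W only — synapomorphy for {Species E, Species W}.
Most parsimonious ingroup topology: (((Species E,Species W),Species T),Species M).
Changes per character on this tree: Character 1: 1; Character 2: 1; Character 3: 1; Character 4: 1.
Total = 4.

4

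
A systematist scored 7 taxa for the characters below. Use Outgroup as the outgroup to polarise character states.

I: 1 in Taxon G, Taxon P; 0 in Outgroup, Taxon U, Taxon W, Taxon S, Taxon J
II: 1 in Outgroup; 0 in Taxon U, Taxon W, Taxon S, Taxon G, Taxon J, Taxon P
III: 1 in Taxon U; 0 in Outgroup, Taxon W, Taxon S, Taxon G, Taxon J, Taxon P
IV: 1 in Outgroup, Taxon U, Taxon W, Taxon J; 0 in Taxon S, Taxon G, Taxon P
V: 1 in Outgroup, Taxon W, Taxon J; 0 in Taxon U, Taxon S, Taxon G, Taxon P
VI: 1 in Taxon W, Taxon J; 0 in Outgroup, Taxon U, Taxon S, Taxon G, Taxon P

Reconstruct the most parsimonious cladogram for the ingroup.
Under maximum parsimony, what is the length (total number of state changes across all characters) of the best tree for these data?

Character polarity is set by the outgroup: the derived state is whichever differs from the outgroup's state, so for II, IV, V the derived state is '0', and for the remaining characters it is '1'.
I (derived state '1') is shared by Taxon G and Taxon P — a synapomorphy uniting that clade.
II (derived state '0') is shared by all ingroup taxa — unites the whole ingroup.
III: derived state '1' in Taxon U only — an autapomorphy, so it tells us nothing about relationships among taxa.
Only Taxon G, Taxon P, and Taxon S show the derived state '0' for IV, supporting them as a clade.
V: derived state '0' in Taxon G, Taxon P, Taxon S, and Taxon U only — synapomorphy for {Taxon G, Taxon P, Taxon S, Taxon U}.
VI: derived state '1' in Taxon J and Taxon W only — synapomorphy for {Taxon J, Taxon W}.
Most parsimonious ingroup topology: ((Taxon U,(Taxon S,(Taxon G,Taxon P))),(Taxon W,Taxon J)).
Changes per character on this tree: I: 1; II: 1; III: 1; IV: 1; V: 1; VI: 1.
Total = 6.

6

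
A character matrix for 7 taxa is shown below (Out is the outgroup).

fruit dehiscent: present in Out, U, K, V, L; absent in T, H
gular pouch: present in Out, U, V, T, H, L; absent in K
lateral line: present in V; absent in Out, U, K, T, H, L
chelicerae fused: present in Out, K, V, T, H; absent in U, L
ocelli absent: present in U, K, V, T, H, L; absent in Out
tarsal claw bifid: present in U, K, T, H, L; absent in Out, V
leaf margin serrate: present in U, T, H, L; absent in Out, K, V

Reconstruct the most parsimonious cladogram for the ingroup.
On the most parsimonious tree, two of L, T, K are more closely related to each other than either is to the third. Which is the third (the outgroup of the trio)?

Character polarity is set by the outgroup: the derived state is whichever differs from the outgroup's state, so for fruit dehiscent, gular pouch, chelicerae fused the derived state is 'absent', and for the remaining characters it is 'present'.
Only H and T show the derived state 'absent' for fruit dehiscent, supporting them as a clade.
gular pouch (derived state 'absent') is unique to K (autapomorphy; uninformative for grouping).
lateral line: derived state 'present' in V only — an autapomorphy, so it tells us nothing about relationships among taxa.
chelicerae fused: derived state 'absent' in L and U only — synapomorphy for {L, U}.
All ingroup taxa share the derived state 'present' for ocelli absent; it defines the ingroup but does not resolve relationships within it.
tarsal claw bifid: derived state 'present' in H, K, L, T, and U only — synapomorphy for {H, K, L, T, U}.
leaf margin serrate (derived state 'present') is shared by H, L, T, and U — a synapomorphy uniting that clade.
Most parsimonious ingroup topology: ((((U,L),(T,H)),K),V).
T and L share a more recent common ancestor with each other than either does with K, so K is the least closely related of the three.

K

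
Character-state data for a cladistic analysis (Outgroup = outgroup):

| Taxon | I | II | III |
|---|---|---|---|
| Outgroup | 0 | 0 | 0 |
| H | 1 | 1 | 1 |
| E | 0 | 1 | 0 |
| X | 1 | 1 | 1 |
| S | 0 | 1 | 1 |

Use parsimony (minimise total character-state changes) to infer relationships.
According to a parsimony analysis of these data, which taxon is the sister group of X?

The outgroup has state '0' for every character, so '1' is the derived state throughout.
Only H and X show the derived state '1' for I, supporting them as a clade.
II (derived state '1') is shared by all ingroup taxa — unites the whole ingroup.
Only H, S, and X show the derived state '1' for III, supporting them as a clade.
Most parsimonious ingroup topology: (((H,X),S),E).
X and H form a cherry on this tree, so they are sister taxa.

H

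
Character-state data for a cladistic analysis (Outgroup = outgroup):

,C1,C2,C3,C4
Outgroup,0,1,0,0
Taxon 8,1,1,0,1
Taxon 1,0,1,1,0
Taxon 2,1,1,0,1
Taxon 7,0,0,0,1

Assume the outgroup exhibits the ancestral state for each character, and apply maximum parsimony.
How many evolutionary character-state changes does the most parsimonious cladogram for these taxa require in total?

Character polarity is set by the outgroup: the derived state is whichever differs from the outgroup's state, so for C2 the derived state is '0', and for the remaining characters it is '1'.
C1 (derived state '1') is shared by Taxon 2 and Taxon 8 — a synapomorphy uniting that clade.
C2: derived state '0' in Taxon 7 only — an autapomorphy, so it tells us nothing about relationships among taxa.
C3 (derived state '1') is unique to Taxon 1 (autapomorphy; uninformative for grouping).
C4: derived state '1' in Taxon 2, Taxon 7, and Taxon 8 only — synapomorphy for {Taxon 2, Taxon 7, Taxon 8}.
Most parsimonious ingroup topology: (((Taxon 8,Taxon 2),Taxon 7),Taxon 1).
Changes per character on this tree: C1: 1; C2: 1; C3: 1; C4: 1.
Total = 4.

4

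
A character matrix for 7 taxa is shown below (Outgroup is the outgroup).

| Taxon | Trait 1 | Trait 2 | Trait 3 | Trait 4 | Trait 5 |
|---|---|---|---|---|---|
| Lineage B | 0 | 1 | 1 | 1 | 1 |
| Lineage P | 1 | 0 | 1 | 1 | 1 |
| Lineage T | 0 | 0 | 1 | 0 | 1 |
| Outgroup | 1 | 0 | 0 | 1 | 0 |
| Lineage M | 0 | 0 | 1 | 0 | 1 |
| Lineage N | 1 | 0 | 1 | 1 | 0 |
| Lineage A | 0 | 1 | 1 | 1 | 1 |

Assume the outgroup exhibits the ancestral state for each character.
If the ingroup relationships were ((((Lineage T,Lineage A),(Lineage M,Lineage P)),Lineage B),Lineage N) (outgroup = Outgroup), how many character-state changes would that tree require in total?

Map each character onto ((((Lineage T,Lineage A),(Lineage M,Lineage P)),Lineage B),Lineage N) (rooted by Outgroup) and count the minimum state changes it requires (Fitch parsimony):
Trait 1: 2; Trait 2: 2; Trait 3: 1; Trait 4: 2; Trait 5: 1.
Total tree length = 8.

8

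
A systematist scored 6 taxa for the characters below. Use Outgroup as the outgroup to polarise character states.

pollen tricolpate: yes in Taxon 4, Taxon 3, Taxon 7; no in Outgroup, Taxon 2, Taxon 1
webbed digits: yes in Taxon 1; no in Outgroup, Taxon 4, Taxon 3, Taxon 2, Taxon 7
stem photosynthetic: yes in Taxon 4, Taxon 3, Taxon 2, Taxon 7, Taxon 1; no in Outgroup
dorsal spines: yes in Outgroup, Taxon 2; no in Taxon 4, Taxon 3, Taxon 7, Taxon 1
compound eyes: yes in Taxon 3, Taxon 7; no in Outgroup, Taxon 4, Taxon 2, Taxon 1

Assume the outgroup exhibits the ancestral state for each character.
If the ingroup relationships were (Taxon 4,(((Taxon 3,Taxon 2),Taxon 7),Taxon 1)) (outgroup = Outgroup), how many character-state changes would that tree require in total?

9

Map each character onto (Taxon 4,(((Taxon 3,Taxon 2),Taxon 7),Taxon 1)) (rooted by Outgroup) and count the minimum state changes it requires (Fitch parsimony):
pollen tricolpate: 3; webbed digits: 1; stem photosynthetic: 1; dorsal spines: 2; compound eyes: 2.
Total tree length = 9.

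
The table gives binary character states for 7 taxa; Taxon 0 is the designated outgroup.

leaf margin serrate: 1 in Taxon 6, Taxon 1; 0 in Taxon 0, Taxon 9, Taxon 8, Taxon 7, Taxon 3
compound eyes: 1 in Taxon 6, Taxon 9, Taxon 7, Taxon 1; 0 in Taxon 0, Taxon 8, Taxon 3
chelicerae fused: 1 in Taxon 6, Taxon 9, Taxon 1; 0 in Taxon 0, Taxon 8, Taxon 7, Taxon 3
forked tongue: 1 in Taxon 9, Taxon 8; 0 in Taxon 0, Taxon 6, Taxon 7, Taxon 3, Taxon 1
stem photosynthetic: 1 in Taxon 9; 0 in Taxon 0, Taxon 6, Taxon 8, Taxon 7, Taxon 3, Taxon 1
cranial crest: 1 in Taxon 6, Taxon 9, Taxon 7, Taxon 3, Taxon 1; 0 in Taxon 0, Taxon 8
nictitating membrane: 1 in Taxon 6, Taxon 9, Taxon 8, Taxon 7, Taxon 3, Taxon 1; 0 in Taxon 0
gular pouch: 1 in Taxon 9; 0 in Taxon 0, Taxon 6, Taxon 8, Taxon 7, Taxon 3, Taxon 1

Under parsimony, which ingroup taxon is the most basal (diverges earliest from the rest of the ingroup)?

The outgroup has state '0' for every character, so '1' is the derived state throughout.
leaf margin serrate: derived state '1' in Taxon 1 and Taxon 6 only — synapomorphy for {Taxon 1, Taxon 6}.
compound eyes: derived state '1' in Taxon 1, Taxon 6, Taxon 7, and Taxon 9 only — synapomorphy for {Taxon 1, Taxon 6, Taxon 7, Taxon 9}.
chelicerae fused (derived state '1') is shared by Taxon 1, Taxon 6, and Taxon 9 — a synapomorphy uniting that clade.
forked tongue groups Taxon 8 and Taxon 9, which is incompatible with the clades supported by the remaining characters; treating it as convergent (homoplasy) costs fewer steps than any alternative tree.
stem photosynthetic (derived state '1') is unique to Taxon 9 (autapomorphy; uninformative for grouping).
Only Taxon 1, Taxon 3, Taxon 6, Taxon 7, and Taxon 9 show the derived state '1' for cranial crest, supporting them as a clade.
nictitating membrane (derived state '1') is shared by all ingroup taxa — unites the whole ingroup.
gular pouch: derived state '1' in Taxon 9 only — an autapomorphy, so it tells us nothing about relationships among taxa.
Most parsimonious ingroup topology: (((((Taxon 6,Taxon 1),Taxon 9),Taxon 7),Taxon 3),Taxon 8).
Taxon 8 is sister to the clade containing all other ingroup taxa, so it is the earliest-diverging (most basal) ingroup lineage.

Taxon 8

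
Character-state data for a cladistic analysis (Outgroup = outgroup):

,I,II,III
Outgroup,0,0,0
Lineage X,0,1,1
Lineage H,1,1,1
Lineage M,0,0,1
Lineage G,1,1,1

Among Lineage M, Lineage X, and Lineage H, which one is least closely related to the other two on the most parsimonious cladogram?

Lineage M

The outgroup has state '0' for every character, so '1' is the derived state throughout.
Only Lineage G and Lineage H show the derived state '1' for I, supporting them as a clade.
II: derived state '1' in Lineage G, Lineage H, and Lineage X only — synapomorphy for {Lineage G, Lineage H, Lineage X}.
All ingroup taxa share the derived state '1' for III; it defines the ingroup but does not resolve relationships within it.
Most parsimonious ingroup topology: ((Lineage X,(Lineage H,Lineage G)),Lineage M).
Lineage X and Lineage H share a more recent common ancestor with each other than either does with Lineage M, so Lineage M is the least closely related of the three.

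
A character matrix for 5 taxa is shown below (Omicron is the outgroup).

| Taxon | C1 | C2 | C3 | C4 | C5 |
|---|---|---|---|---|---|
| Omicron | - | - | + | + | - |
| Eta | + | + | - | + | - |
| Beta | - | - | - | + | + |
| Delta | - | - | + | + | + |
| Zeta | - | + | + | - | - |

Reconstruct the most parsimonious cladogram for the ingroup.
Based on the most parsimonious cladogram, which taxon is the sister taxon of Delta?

Character polarity is set by the outgroup: the derived state is whichever differs from the outgroup's state, so for C3, C4 the derived state is '-', and for the remaining characters it is '+'.
C1: derived state '+' in Eta only — an autapomorphy, so it tells us nothing about relationships among taxa.
C2 (derived state '+') is shared by Eta and Zeta — a synapomorphy uniting that clade.
C3 (state '-') occurs in Beta and Eta but conflicts with the nesting implied by the other characters — most parsimoniously interpreted as homoplasy.
C4 (derived state '-') is unique to Zeta (autapomorphy; uninformative for grouping).
C5 (derived state '+') is shared by Beta and Delta — a synapomorphy uniting that clade.
Most parsimonious ingroup topology: ((Eta,Zeta),(Beta,Delta)).
Delta and Beta form a cherry on this tree, so they are sister taxa.

Beta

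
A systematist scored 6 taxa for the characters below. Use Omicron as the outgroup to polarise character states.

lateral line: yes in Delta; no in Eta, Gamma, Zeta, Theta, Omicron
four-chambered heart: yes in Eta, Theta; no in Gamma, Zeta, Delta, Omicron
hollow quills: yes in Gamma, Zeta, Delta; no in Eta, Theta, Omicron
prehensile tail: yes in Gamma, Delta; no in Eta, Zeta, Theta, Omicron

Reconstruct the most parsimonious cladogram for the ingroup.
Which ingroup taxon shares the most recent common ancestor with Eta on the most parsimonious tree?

The outgroup has state 'no' for every character, so 'yes' is the derived state throughout.
lateral line: derived state 'yes' in Delta only — an autapomorphy, so it tells us nothing about relationships among taxa.
four-chambered heart: derived state 'yes' in Eta and Theta only — synapomorphy for {Eta, Theta}.
hollow quills: derived state 'yes' in Delta, Gamma, and Zeta only — synapomorphy for {Delta, Gamma, Zeta}.
Only Delta and Gamma show the derived state 'yes' for prehensile tail, supporting them as a clade.
Most parsimonious ingroup topology: (((Delta,Gamma),Zeta),(Theta,Eta)).
Eta and Theta form a cherry on this tree, so they are sister taxa.

Theta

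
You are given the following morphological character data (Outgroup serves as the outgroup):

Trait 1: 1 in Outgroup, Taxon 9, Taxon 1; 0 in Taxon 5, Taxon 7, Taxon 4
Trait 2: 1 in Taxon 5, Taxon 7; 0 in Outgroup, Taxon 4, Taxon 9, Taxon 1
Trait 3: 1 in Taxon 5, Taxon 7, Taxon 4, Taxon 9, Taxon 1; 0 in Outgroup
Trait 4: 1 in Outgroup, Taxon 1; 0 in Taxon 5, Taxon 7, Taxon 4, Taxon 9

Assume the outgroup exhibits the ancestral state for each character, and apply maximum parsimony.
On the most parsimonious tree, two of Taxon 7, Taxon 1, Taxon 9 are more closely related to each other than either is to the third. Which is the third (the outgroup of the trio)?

Taxon 1

Character polarity is set by the outgroup: the derived state is whichever differs from the outgroup's state, so for Trait 1, Trait 4 the derived state is '0', and for the remaining characters it is '1'.
Trait 1: derived state '0' in Taxon 4, Taxon 5, and Taxon 7 only — synapomorphy for {Taxon 4, Taxon 5, Taxon 7}.
Trait 2: derived state '1' in Taxon 5 and Taxon 7 only — synapomorphy for {Taxon 5, Taxon 7}.
Trait 3 (derived state '1') is shared by all ingroup taxa — unites the whole ingroup.
Trait 4 (derived state '0') is shared by Taxon 4, Taxon 5, Taxon 7, and Taxon 9 — a synapomorphy uniting that clade.
Most parsimonious ingroup topology: (((Taxon 4,(Taxon 5,Taxon 7)),Taxon 9),Taxon 1).
Taxon 9 and Taxon 7 share a more recent common ancestor with each other than either does with Taxon 1, so Taxon 1 is the least closely related of the three.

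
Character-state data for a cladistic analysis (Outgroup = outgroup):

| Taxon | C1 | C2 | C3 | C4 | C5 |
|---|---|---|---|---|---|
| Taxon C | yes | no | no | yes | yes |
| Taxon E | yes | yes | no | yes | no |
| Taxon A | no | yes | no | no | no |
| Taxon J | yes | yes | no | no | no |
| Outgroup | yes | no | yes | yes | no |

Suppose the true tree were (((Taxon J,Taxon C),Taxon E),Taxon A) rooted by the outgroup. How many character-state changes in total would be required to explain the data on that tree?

Map each character onto (((Taxon J,Taxon C),Taxon E),Taxon A) (rooted by Outgroup) and count the minimum state changes it requires (Fitch parsimony):
C1: 1; C2: 2; C3: 1; C4: 2; C5: 1.
Total tree length = 7.

7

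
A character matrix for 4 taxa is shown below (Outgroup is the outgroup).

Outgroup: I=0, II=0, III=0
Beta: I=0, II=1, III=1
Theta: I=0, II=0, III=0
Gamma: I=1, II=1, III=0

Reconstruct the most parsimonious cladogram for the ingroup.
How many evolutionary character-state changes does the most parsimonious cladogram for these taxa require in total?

The outgroup has state '0' for every character, so '1' is the derived state throughout.
I: derived state '1' in Gamma only — an autapomorphy, so it tells us nothing about relationships among taxa.
II: derived state '1' in Beta and Gamma only — synapomorphy for {Beta, Gamma}.
III (derived state '1') is unique to Beta (autapomorphy; uninformative for grouping).
Most parsimonious ingroup topology: ((Beta,Gamma),Theta).
Changes per character on this tree: I: 1; II: 1; III: 1.
Total = 3.

3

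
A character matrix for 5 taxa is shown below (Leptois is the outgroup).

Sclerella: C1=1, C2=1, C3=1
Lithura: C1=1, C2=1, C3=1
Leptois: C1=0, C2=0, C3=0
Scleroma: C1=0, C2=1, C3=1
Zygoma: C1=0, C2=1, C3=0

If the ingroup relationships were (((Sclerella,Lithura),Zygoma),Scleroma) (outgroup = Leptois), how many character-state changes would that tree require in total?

Map each character onto (((Sclerella,Lithura),Zygoma),Scleroma) (rooted by Leptois) and count the minimum state changes it requires (Fitch parsimony):
C1: 1; C2: 1; C3: 2.
Total tree length = 4.

4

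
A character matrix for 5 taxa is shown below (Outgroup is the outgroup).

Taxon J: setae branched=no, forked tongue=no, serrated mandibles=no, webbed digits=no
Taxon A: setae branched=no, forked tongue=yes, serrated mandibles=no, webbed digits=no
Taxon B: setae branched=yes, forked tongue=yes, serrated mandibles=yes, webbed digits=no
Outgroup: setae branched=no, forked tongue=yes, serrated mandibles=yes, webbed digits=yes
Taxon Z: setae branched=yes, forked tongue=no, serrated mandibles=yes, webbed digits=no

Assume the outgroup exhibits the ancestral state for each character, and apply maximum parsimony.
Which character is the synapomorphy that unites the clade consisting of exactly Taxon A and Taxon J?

serrated mandibles

Character polarity is set by the outgroup: the derived state is whichever differs from the outgroup's state, so for forked tongue, serrated mandibles, webbed digits the derived state is 'no', and for the remaining characters it is 'yes'.
Only Taxon B and Taxon Z show the derived state 'yes' for setae branched, supporting them as a clade.
forked tongue (state 'no') occurs in Taxon J and Taxon Z but conflicts with the nesting implied by the other characters — most parsimoniously interpreted as homoplasy.
Only Taxon A and Taxon J show the derived state 'no' for serrated mandibles, supporting them as a clade.
webbed digits (derived state 'no') is shared by all ingroup taxa — unites the whole ingroup.
Most parsimonious ingroup topology: ((Taxon B,Taxon Z),(Taxon J,Taxon A)).
The clade {Taxon A, Taxon J} is supported by serrated mandibles: its derived state 'no' occurs in exactly those taxa and in no other taxon (including the outgroup).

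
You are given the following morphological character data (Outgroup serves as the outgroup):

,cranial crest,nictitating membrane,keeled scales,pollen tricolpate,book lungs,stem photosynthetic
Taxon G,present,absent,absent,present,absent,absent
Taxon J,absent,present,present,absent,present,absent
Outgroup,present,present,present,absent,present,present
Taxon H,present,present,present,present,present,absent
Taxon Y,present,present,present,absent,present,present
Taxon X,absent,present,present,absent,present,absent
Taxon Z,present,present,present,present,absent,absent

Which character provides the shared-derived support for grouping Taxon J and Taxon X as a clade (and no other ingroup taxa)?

cranial crest

Character polarity is set by the outgroup: the derived state is whichever differs from the outgroup's state, so for cranial crest, nictitating membrane, keeled scales, book lungs, stem photosynthetic the derived state is 'absent', and for the remaining characters it is 'present'.
cranial crest (derived state 'absent') is shared by Taxon J and Taxon X — a synapomorphy uniting that clade.
nictitating membrane: derived state 'absent' in Taxon G only — an autapomorphy, so it tells us nothing about relationships among taxa.
keeled scales (derived state 'absent') is unique to Taxon G (autapomorphy; uninformative for grouping).
pollen tricolpate (derived state 'present') is shared by Taxon G, Taxon H, and Taxon Z — a synapomorphy uniting that clade.
book lungs (derived state 'absent') is shared by Taxon G and Taxon Z — a synapomorphy uniting that clade.
Only Taxon G, Taxon H, Taxon J, Taxon X, and Taxon Z show the derived state 'absent' for stem photosynthetic, supporting them as a clade.
Most parsimonious ingroup topology: (((Taxon X,Taxon J),((Taxon G,Taxon Z),Taxon H)),Taxon Y).
The clade {Taxon J, Taxon X} is supported by cranial crest: its derived state 'absent' occurs in exactly those taxa and in no other taxon (including the outgroup).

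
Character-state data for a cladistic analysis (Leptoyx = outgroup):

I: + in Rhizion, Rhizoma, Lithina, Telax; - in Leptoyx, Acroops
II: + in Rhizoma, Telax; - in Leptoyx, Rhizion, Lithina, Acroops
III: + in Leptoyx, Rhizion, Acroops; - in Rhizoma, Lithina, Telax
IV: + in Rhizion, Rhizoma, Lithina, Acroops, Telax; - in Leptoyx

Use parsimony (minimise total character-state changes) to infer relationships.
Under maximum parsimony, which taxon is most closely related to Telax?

Character polarity is set by the outgroup: the derived state is whichever differs from the outgroup's state, so for III the derived state is '-', and for the remaining characters it is '+'.
I: derived state '+' in Lithina, Rhizion, Rhizoma, and Telax only — synapomorphy for {Lithina, Rhizion, Rhizoma, Telax}.
II (derived state '+') is shared by Rhizoma and Telax — a synapomorphy uniting that clade.
III (derived state '-') is shared by Lithina, Rhizoma, and Telax — a synapomorphy uniting that clade.
IV (derived state '+') is shared by all ingroup taxa — unites the whole ingroup.
Most parsimonious ingroup topology: ((Rhizion,((Rhizoma,Telax),Lithina)),Acroops).
Telax and Rhizoma form a cherry on this tree, so they are sister taxa.

Rhizoma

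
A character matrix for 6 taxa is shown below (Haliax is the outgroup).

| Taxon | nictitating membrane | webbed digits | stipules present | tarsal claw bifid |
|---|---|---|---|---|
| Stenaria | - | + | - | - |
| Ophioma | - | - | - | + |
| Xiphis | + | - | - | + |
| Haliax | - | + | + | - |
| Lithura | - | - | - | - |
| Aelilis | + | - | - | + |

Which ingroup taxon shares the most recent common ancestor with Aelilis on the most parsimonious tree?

Character polarity is set by the outgroup: the derived state is whichever differs from the outgroup's state, so for webbed digits, stipules present the derived state is '-', and for the remaining characters it is '+'.
nictitating membrane (derived state '+') is shared by Aelilis and Xiphis — a synapomorphy uniting that clade.
Only Aelilis, Lithura, Ophioma, and Xiphis show the derived state '-' for webbed digits, supporting them as a clade.
stipules present (derived state '-') is shared by all ingroup taxa — unites the whole ingroup.
tarsal claw bifid (derived state '+') is shared by Aelilis, Ophioma, and Xiphis — a synapomorphy uniting that clade.
Most parsimonious ingroup topology: (Stenaria,(Lithura,((Aelilis,Xiphis),Ophioma))).
Aelilis and Xiphis form a cherry on this tree, so they are sister taxa.

Xiphis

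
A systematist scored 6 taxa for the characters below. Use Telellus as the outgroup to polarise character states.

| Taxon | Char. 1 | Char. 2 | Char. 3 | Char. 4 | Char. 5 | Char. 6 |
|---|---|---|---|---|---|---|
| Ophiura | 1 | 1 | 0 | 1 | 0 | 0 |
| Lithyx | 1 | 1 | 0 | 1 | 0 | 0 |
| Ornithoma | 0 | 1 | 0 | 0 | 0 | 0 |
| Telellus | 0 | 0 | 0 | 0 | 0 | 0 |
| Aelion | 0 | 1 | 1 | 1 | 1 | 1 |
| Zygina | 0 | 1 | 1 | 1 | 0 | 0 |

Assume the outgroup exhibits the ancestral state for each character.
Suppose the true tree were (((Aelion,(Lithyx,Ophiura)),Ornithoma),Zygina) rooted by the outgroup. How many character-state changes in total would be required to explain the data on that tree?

8

Map each character onto (((Aelion,(Lithyx,Ophiura)),Ornithoma),Zygina) (rooted by Telellus) and count the minimum state changes it requires (Fitch parsimony):
Char. 1: 1; Char. 2: 1; Char. 3: 2; Char. 4: 2; Char. 5: 1; Char. 6: 1.
Total tree length = 8.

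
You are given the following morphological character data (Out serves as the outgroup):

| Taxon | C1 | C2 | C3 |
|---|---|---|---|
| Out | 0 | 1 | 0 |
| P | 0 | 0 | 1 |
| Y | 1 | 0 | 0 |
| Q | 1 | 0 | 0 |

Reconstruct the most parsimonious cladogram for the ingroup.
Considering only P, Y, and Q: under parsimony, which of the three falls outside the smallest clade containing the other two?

P

Character polarity is set by the outgroup: the derived state is whichever differs from the outgroup's state, so for C2 the derived state is '0', and for the remaining characters it is '1'.
C1 (derived state '1') is shared by Q and Y — a synapomorphy uniting that clade.
C2 (derived state '0') is shared by all ingroup taxa — unites the whole ingroup.
C3: derived state '1' in P only — an autapomorphy, so it tells us nothing about relationships among taxa.
Most parsimonious ingroup topology: (P,(Y,Q)).
Q and Y share a more recent common ancestor with each other than either does with P, so P is the least closely related of the three.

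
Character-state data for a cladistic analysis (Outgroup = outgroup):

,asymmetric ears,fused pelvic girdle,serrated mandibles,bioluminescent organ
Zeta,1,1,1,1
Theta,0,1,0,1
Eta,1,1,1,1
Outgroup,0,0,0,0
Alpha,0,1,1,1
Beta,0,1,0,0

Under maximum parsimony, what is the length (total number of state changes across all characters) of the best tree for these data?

The outgroup has state '0' for every character, so '1' is the derived state throughout.
asymmetric ears: derived state '1' in Eta and Zeta only — synapomorphy for {Eta, Zeta}.
All ingroup taxa share the derived state '1' for fused pelvic girdle; it defines the ingroup but does not resolve relationships within it.
Only Alpha, Eta, and Zeta show the derived state '1' for serrated mandibles, supporting them as a clade.
bioluminescent organ: derived state '1' in Alpha, Eta, Theta, and Zeta only — synapomorphy for {Alpha, Eta, Theta, Zeta}.
Most parsimonious ingroup topology: ((Theta,((Zeta,Eta),Alpha)),Beta).
Changes per character on this tree: asymmetric ears: 1; fused pelvic girdle: 1; serrated mandibles: 1; bioluminescent organ: 1.
Total = 4.

4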